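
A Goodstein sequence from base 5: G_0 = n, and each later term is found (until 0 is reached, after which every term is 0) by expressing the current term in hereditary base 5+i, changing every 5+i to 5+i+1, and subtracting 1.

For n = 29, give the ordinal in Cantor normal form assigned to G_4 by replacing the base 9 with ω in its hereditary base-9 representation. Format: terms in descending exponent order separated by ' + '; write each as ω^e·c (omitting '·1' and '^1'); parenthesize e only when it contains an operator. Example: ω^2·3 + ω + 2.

ω^2

[0] 29 ≡ 5^2 + 4 (base 5). Lift 6: 40. −1: 39.
[1] 39 ≡ 6^2 + 3 (base 6). Lift 7: 52. −1: 51.
[2] 51 ≡ 7^2 + 2 (base 7). Lift 8: 66. −1: 65.
[3] 65 ≡ 8^2 + 1 (base 8). Lift 9: 82. −1: 81.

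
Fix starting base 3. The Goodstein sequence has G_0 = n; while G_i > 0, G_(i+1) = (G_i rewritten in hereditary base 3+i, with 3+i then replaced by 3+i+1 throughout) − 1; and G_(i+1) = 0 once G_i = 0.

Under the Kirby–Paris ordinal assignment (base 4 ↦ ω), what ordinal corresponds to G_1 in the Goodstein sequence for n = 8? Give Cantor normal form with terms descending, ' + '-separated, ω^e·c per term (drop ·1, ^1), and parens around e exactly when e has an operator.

ω·2 + 1

base 3: 8 = 2·3 + 2; at 4: 2·4 + 2 = 10; next = 9
base 4: 9 = 2·4 + 1; at 5: 2·5 + 1 = 11; next = 10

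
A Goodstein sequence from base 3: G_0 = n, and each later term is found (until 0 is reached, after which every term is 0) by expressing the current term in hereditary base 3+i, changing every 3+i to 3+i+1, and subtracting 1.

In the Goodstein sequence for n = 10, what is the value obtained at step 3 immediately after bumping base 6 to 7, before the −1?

i=0: 10 = 3^2 + 1 (b=3); 3→4: 4^2 + 1 = 17; 17−1 = 16
i=1: 16 = 4^2 (b=4); 4→5: 5^2 = 25; 25−1 = 24
i=2: 24 = 4·5 + 4 (b=5); 5→6: 4·6 + 4 = 28; 28−1 = 27
i=3: 27 = 4·6 + 3 (b=6); 6→7: 4·7 + 3 = 31; 31−1 = 30

31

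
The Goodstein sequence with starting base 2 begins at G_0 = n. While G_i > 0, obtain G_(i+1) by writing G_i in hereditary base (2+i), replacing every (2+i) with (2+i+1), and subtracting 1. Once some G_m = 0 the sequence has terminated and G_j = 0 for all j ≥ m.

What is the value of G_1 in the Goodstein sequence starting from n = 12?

107

[0] 12 ≡ 2^(2 + 1) + 2^2 (base 2). Lift 3: 108. −1: 107.
[1] 107 ≡ 3^(3 + 1) + 2·3^2 + 2·3 + 2 (base 3). Lift 4: 1066. −1: 1065.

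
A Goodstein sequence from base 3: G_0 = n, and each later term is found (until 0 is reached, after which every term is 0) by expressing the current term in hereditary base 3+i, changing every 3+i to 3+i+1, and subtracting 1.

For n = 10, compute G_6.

36

[0] 10 ≡ 3^2 + 1 (base 3). Lift 4: 17. −1: 16.
[1] 16 ≡ 4^2 (base 4). Lift 5: 25. −1: 24.
[2] 24 ≡ 4·5 + 4 (base 5). Lift 6: 28. −1: 27.
[3] 27 ≡ 4·6 + 3 (base 6). Lift 7: 31. −1: 30.
[4] 30 ≡ 4·7 + 2 (base 7). Lift 8: 34. −1: 33.
[5] 33 ≡ 4·8 + 1 (base 8). Lift 9: 37. −1: 36.
[6] 36 ≡ 4·9 (base 9). Lift 10: 40. −1: 39.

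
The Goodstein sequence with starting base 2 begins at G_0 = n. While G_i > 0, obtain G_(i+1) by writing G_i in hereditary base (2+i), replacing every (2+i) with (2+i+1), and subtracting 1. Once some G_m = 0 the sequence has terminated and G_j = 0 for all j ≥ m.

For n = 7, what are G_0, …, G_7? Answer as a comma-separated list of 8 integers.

G_0=7  [base 2] 2^2 + 2 + 1  →[2↦3]→  3^3 + 3 + 1 = 31  −1 ⇒ G_1=30
G_1=30  [base 3] 3^3 + 3  →[3↦4]→  4^4 + 4 = 260  −1 ⇒ G_2=259
G_2=259  [base 4] 4^4 + 3  →[4↦5]→  5^5 + 3 = 3128  −1 ⇒ G_3=3127
G_3=3127  [base 5] 5^5 + 2  →[5↦6]→  6^6 + 2 = 46658  −1 ⇒ G_4=46657
G_4=46657  [base 6] 6^6 + 1  →[6↦7]→  7^7 + 1 = 823544  −1 ⇒ G_5=823543
G_5=823543  [base 7] 7^7  →[7↦8]→  8^8 = 16777216  −1 ⇒ G_6=16777215
G_6=16777215  [base 8] 7·8^7 + 7·8^6 + 7·8^5 + 7·8^4 + 7·8^3 + 7·8^2 + 7·8 + 7  →[8↦9]→  7·9^7 + 7·9^6 + 7·9^5 + 7·9^4 + 7·9^3 + 7·9^2 + 7·9 + 7 = 37665880  −1 ⇒ G_7=37665879

7, 30, 259, 3127, 46657, 823543, 16777215, 37665879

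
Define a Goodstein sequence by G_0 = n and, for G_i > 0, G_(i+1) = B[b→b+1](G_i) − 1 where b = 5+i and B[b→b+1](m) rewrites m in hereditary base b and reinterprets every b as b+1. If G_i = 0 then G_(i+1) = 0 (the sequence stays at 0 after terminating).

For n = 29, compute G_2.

base 5: 29 = 5^2 + 4; at 6: 6^2 + 4 = 40; next = 39
base 6: 39 = 6^2 + 3; at 7: 7^2 + 3 = 52; next = 51
base 7: 51 = 7^2 + 2; at 8: 8^2 + 2 = 66; next = 65

51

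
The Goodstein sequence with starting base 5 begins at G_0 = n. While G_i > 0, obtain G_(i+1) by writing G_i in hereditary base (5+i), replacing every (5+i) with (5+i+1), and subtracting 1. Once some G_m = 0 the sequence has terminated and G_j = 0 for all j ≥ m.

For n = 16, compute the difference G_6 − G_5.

16 —HB5→ 3·5 + 1 —bump→ 3·6 + 1 = 19 —(−1)→ 18
18 —HB6→ 3·6 —bump→ 3·7 = 21 —(−1)→ 20
20 —HB7→ 2·7 + 6 —bump→ 2·8 + 6 = 22 —(−1)→ 21
21 —HB8→ 2·8 + 5 —bump→ 2·9 + 5 = 23 —(−1)→ 22
22 —HB9→ 2·9 + 4 —bump→ 2·10 + 4 = 24 —(−1)→ 23
23 —HB10→ 2·10 + 3 —bump→ 2·11 + 3 = 25 —(−1)→ 24

1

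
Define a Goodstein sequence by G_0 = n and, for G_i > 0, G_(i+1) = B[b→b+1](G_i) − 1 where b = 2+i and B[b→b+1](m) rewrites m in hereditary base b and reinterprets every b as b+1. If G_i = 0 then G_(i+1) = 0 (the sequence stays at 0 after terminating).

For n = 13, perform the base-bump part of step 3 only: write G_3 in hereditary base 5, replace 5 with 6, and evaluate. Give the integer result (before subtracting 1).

280712

i=0: 13 = 2^(2 + 1) + 2^2 + 1 (b=2); 2→3: 3^(3 + 1) + 3^3 + 1 = 109; 109−1 = 108
i=1: 108 = 3^(3 + 1) + 3^3 (b=3); 3→4: 4^(4 + 1) + 4^4 = 1280; 1280−1 = 1279
i=2: 1279 = 4^(4 + 1) + 3·4^3 + 3·4^2 + 3·4 + 3 (b=4); 4→5: 5^(5 + 1) + 3·5^3 + 3·5^2 + 3·5 + 3 = 16093; 16093−1 = 16092
i=3: 16092 = 5^(5 + 1) + 3·5^3 + 3·5^2 + 3·5 + 2 (b=5); 5→6: 6^(6 + 1) + 3·6^3 + 3·6^2 + 3·6 + 2 = 280712; 280712−1 = 280711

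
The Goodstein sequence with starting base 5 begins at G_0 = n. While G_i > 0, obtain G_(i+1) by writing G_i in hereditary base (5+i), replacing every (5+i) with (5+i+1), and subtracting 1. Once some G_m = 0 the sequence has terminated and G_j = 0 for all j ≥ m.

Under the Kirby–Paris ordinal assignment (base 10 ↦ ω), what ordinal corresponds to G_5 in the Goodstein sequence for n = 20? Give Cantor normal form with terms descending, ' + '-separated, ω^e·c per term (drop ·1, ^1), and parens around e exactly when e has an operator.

ω·3 + 1

20 —HB5→ 4·5 —bump→ 4·6 = 24 —(−1)→ 23
23 —HB6→ 3·6 + 5 —bump→ 3·7 + 5 = 26 —(−1)→ 25
25 —HB7→ 3·7 + 4 —bump→ 3·8 + 4 = 28 —(−1)→ 27
27 —HB8→ 3·8 + 3 —bump→ 3·9 + 3 = 30 —(−1)→ 29
29 —HB9→ 3·9 + 2 —bump→ 3·10 + 2 = 32 —(−1)→ 31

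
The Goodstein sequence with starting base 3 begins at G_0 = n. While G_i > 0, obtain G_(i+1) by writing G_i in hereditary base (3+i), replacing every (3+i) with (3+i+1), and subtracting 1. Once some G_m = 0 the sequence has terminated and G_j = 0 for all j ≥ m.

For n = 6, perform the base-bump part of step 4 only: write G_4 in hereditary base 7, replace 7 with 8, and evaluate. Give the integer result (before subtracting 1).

[0] 6 ≡ 2·3 (base 3). Lift 4: 8. −1: 7.
[1] 7 ≡ 4 + 3 (base 4). Lift 5: 8. −1: 7.
[2] 7 ≡ 5 + 2 (base 5). Lift 6: 8. −1: 7.
[3] 7 ≡ 6 + 1 (base 6). Lift 7: 8. −1: 7.
[4] 7 ≡ 7 (base 7). Lift 8: 8. −1: 7.

8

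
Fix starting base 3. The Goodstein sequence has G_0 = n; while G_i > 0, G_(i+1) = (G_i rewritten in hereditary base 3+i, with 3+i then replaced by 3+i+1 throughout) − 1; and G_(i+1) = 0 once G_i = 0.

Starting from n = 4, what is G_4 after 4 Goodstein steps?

2

i=0: 4 = 3 + 1 (b=3); 3→4: 4 + 1 = 5; 5−1 = 4
i=1: 4 = 4 (b=4); 4→5: 5 = 5; 5−1 = 4
i=2: 4 = 4 (b=5); 5→6: 4 = 4; 4−1 = 3
i=3: 3 = 3 (b=6); 6→7: 3 = 3; 3−1 = 2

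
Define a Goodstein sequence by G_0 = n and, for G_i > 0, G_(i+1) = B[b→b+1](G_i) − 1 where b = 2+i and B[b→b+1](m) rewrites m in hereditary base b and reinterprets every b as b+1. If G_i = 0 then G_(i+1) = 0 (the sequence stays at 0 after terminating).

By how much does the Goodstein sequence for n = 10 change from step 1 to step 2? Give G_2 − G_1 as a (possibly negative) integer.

G_0=10  [base 2] 2^(2 + 1) + 2  →[2↦3]→  3^(3 + 1) + 3 = 84  −1 ⇒ G_1=83
G_1=83  [base 3] 3^(3 + 1) + 2  →[3↦4]→  4^(4 + 1) + 2 = 1026  −1 ⇒ G_2=1025

942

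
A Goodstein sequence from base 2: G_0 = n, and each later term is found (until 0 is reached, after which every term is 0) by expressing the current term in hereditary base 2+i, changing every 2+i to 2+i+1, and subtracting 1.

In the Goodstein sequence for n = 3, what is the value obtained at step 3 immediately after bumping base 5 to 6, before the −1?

base 2: 3 = 2 + 1; at 3: 3 + 1 = 4; next = 3
base 3: 3 = 3; at 4: 4 = 4; next = 3
base 4: 3 = 3; at 5: 3 = 3; next = 2
base 5: 2 = 2; at 6: 2 = 2; next = 1

2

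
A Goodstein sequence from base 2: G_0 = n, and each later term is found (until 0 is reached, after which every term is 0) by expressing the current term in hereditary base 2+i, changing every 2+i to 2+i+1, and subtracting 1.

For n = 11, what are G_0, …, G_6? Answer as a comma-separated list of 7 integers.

11, 84, 1027, 15627, 279937, 5764801, 134217727

[0] 11 ≡ 2^(2 + 1) + 2 + 1 (base 2). Lift 3: 85. −1: 84.
[1] 84 ≡ 3^(3 + 1) + 3 (base 3). Lift 4: 1028. −1: 1027.
[2] 1027 ≡ 4^(4 + 1) + 3 (base 4). Lift 5: 15628. −1: 15627.
[3] 15627 ≡ 5^(5 + 1) + 2 (base 5). Lift 6: 279938. −1: 279937.
[4] 279937 ≡ 6^(6 + 1) + 1 (base 6). Lift 7: 5764802. −1: 5764801.
[5] 5764801 ≡ 7^(7 + 1) (base 7). Lift 8: 134217728. −1: 134217727.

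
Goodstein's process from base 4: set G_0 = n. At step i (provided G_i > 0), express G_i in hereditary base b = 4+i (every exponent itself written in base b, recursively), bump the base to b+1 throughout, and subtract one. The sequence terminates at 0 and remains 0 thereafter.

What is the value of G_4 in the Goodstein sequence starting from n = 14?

21

14 —HB4→ 3·4 + 2 —bump→ 3·5 + 2 = 17 —(−1)→ 16
16 —HB5→ 3·5 + 1 —bump→ 3·6 + 1 = 19 —(−1)→ 18
18 —HB6→ 3·6 —bump→ 3·7 = 21 —(−1)→ 20
20 —HB7→ 2·7 + 6 —bump→ 2·8 + 6 = 22 —(−1)→ 21
21 —HB8→ 2·8 + 5 —bump→ 2·9 + 5 = 23 —(−1)→ 22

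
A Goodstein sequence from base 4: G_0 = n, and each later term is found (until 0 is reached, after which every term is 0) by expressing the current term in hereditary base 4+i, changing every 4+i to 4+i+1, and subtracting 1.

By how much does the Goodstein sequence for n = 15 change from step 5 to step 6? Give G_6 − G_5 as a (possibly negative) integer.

1

(0) 15|_4 = 3·4 + 3 ↦ 3·5 + 3|_5 = 18 ⇒ 17
(1) 17|_5 = 3·5 + 2 ↦ 3·6 + 2|_6 = 20 ⇒ 19
(2) 19|_6 = 3·6 + 1 ↦ 3·7 + 1|_7 = 22 ⇒ 21
(3) 21|_7 = 3·7 ↦ 3·8|_8 = 24 ⇒ 23
(4) 23|_8 = 2·8 + 7 ↦ 2·9 + 7|_9 = 25 ⇒ 24
(5) 24|_9 = 2·9 + 6 ↦ 2·10 + 6|_10 = 26 ⇒ 25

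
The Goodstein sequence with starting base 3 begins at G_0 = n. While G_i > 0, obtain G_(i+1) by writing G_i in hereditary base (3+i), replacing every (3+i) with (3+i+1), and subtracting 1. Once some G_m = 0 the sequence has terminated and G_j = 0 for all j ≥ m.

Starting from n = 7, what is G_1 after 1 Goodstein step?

[0] 7 ≡ 2·3 + 1 (base 3). Lift 4: 9. −1: 8.
[1] 8 ≡ 2·4 (base 4). Lift 5: 10. −1: 9.

8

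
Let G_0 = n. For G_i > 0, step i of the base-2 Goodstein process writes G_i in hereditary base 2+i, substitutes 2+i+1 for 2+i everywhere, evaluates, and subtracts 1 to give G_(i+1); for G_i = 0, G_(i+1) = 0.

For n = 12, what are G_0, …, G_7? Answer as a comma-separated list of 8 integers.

12, 107, 1065, 15685, 280019, 5764910, 134217867, 3486784574

G_0 = 12. HB_2(12) = 2^(2 + 1) + 2^2. Bump = 108. G_1 = 107.
G_1 = 107. HB_3(107) = 3^(3 + 1) + 2·3^2 + 2·3 + 2. Bump = 1066. G_2 = 1065.
G_2 = 1065. HB_4(1065) = 4^(4 + 1) + 2·4^2 + 2·4 + 1. Bump = 15686. G_3 = 15685.
G_3 = 15685. HB_5(15685) = 5^(5 + 1) + 2·5^2 + 2·5. Bump = 280020. G_4 = 280019.
G_4 = 280019. HB_6(280019) = 6^(6 + 1) + 2·6^2 + 6 + 5. Bump = 5764911. G_5 = 5764910.
G_5 = 5764910. HB_7(5764910) = 7^(7 + 1) + 2·7^2 + 7 + 4. Bump = 134217868. G_6 = 134217867.
G_6 = 134217867. HB_8(134217867) = 8^(8 + 1) + 2·8^2 + 8 + 3. Bump = 3486784575. G_7 = 3486784574.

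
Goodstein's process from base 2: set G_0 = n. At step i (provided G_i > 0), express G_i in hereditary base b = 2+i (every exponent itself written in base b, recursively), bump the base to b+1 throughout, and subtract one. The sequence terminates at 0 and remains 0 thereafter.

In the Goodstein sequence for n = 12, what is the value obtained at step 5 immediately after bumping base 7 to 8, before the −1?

[0] 12 ≡ 2^(2 + 1) + 2^2 (base 2). Lift 3: 108. −1: 107.
[1] 107 ≡ 3^(3 + 1) + 2·3^2 + 2·3 + 2 (base 3). Lift 4: 1066. −1: 1065.
[2] 1065 ≡ 4^(4 + 1) + 2·4^2 + 2·4 + 1 (base 4). Lift 5: 15686. −1: 15685.
[3] 15685 ≡ 5^(5 + 1) + 2·5^2 + 2·5 (base 5). Lift 6: 280020. −1: 280019.
[4] 280019 ≡ 6^(6 + 1) + 2·6^2 + 6 + 5 (base 6). Lift 7: 5764911. −1: 5764910.
[5] 5764910 ≡ 7^(7 + 1) + 2·7^2 + 7 + 4 (base 7). Lift 8: 134217868. −1: 134217867.

134217868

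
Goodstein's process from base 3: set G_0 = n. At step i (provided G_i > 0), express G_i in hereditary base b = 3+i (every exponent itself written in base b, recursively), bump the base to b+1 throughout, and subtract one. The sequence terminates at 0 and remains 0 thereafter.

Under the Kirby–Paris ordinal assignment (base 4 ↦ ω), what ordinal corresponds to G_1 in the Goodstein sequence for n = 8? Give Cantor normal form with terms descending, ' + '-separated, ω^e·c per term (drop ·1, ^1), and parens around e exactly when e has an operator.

ω·2 + 1

i=0: 8 = 2·3 + 2 (b=3); 3→4: 2·4 + 2 = 10; 10−1 = 9
i=1: 9 = 2·4 + 1 (b=4); 4→5: 2·5 + 1 = 11; 11−1 = 10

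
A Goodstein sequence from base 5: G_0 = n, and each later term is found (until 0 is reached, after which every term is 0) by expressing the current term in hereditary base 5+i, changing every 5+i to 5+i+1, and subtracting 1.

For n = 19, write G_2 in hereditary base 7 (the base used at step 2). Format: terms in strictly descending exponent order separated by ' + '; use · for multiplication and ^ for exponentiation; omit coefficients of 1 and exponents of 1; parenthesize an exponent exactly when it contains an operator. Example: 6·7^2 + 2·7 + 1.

G_0 = 19. HB_5(19) = 3·5 + 4. Bump = 22. G_1 = 21.
G_1 = 21. HB_6(21) = 3·6 + 3. Bump = 24. G_2 = 23.
G_2 = 23. HB_7(23) = 3·7 + 2. Bump = 26. G_3 = 25.

3·7 + 2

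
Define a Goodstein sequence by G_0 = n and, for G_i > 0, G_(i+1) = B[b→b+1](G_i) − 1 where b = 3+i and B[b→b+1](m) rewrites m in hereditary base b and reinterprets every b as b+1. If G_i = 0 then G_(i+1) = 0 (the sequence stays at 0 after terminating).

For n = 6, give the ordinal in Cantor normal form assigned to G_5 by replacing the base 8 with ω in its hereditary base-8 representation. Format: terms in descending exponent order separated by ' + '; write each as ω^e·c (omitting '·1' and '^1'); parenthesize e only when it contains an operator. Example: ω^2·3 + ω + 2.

(0) 6|_3 = 2·3 ↦ 2·4|_4 = 8 ⇒ 7
(1) 7|_4 = 4 + 3 ↦ 5 + 3|_5 = 8 ⇒ 7
(2) 7|_5 = 5 + 2 ↦ 6 + 2|_6 = 8 ⇒ 7
(3) 7|_6 = 6 + 1 ↦ 7 + 1|_7 = 8 ⇒ 7
(4) 7|_7 = 7 ↦ 8|_8 = 8 ⇒ 7
(5) 7|_8 = 7 ↦ 7|_9 = 7 ⇒ 6

7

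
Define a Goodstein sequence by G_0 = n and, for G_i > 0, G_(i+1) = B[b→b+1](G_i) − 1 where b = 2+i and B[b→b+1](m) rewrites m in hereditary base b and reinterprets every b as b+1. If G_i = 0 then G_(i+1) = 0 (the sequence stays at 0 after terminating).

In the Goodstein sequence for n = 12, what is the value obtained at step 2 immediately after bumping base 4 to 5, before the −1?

15686

G_0 = 12. HB_2(12) = 2^(2 + 1) + 2^2. Bump = 108. G_1 = 107.
G_1 = 107. HB_3(107) = 3^(3 + 1) + 2·3^2 + 2·3 + 2. Bump = 1066. G_2 = 1065.
G_2 = 1065. HB_4(1065) = 4^(4 + 1) + 2·4^2 + 2·4 + 1. Bump = 15686. G_3 = 15685.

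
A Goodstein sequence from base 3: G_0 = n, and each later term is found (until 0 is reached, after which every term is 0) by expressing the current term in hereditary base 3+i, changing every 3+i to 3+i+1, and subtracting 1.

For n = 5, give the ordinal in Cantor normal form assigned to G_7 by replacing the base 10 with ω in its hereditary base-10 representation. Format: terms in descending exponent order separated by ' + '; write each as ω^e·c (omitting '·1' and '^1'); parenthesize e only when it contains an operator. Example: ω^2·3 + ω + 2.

1

G_0 = 5. HB_3(5) = 3 + 2. Bump = 6. G_1 = 5.
G_1 = 5. HB_4(5) = 4 + 1. Bump = 6. G_2 = 5.
G_2 = 5. HB_5(5) = 5. Bump = 6. G_3 = 5.
G_3 = 5. HB_6(5) = 5. Bump = 5. G_4 = 4.
G_4 = 4. HB_7(4) = 4. Bump = 4. G_5 = 3.
G_5 = 3. HB_8(3) = 3. Bump = 3. G_6 = 2.
G_6 = 2. HB_9(2) = 2. Bump = 2. G_7 = 1.
G_7 = 1. HB_10(1) = 1. Bump = 1. G_8 = 0.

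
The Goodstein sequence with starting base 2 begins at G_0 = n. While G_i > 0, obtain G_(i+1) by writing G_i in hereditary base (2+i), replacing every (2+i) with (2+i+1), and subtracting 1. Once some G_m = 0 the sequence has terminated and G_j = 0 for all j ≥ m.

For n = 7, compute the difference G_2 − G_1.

G_0=7  [base 2] 2^2 + 2 + 1  →[2↦3]→  3^3 + 3 + 1 = 31  −1 ⇒ G_1=30
G_1=30  [base 3] 3^3 + 3  →[3↦4]→  4^4 + 4 = 260  −1 ⇒ G_2=259

229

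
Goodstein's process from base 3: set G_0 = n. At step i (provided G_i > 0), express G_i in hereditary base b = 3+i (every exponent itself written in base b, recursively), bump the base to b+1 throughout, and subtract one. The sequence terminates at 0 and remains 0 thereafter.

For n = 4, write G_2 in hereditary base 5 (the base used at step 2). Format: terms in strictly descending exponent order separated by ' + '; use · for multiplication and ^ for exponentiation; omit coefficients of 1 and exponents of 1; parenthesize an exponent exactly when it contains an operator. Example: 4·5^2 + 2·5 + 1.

4

(0) 4|_3 = 3 + 1 ↦ 4 + 1|_4 = 5 ⇒ 4
(1) 4|_4 = 4 ↦ 5|_5 = 5 ⇒ 4
(2) 4|_5 = 4 ↦ 4|_6 = 4 ⇒ 3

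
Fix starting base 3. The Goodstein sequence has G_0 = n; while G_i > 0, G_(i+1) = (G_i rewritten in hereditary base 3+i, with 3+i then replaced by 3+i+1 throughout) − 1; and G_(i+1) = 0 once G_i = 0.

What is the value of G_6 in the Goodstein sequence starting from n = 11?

(0) 11|_3 = 3^2 + 2 ↦ 4^2 + 2|_4 = 18 ⇒ 17
(1) 17|_4 = 4^2 + 1 ↦ 5^2 + 1|_5 = 26 ⇒ 25
(2) 25|_5 = 5^2 ↦ 6^2|_6 = 36 ⇒ 35
(3) 35|_6 = 5·6 + 5 ↦ 5·7 + 5|_7 = 40 ⇒ 39
(4) 39|_7 = 5·7 + 4 ↦ 5·8 + 4|_8 = 44 ⇒ 43
(5) 43|_8 = 5·8 + 3 ↦ 5·9 + 3|_9 = 48 ⇒ 47
(6) 47|_9 = 5·9 + 2 ↦ 5·10 + 2|_10 = 52 ⇒ 51

47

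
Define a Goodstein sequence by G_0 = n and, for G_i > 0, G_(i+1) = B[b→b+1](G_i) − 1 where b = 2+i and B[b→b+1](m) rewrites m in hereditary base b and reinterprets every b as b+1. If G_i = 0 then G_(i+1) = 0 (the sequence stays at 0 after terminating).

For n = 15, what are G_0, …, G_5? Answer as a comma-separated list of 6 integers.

15, 111, 1283, 18752, 326593, 6588344

G_0=15  [base 2] 2^(2 + 1) + 2^2 + 2 + 1  →[2↦3]→  3^(3 + 1) + 3^3 + 3 + 1 = 112  −1 ⇒ G_1=111
G_1=111  [base 3] 3^(3 + 1) + 3^3 + 3  →[3↦4]→  4^(4 + 1) + 4^4 + 4 = 1284  −1 ⇒ G_2=1283
G_2=1283  [base 4] 4^(4 + 1) + 4^4 + 3  →[4↦5]→  5^(5 + 1) + 5^5 + 3 = 18753  −1 ⇒ G_3=18752
G_3=18752  [base 5] 5^(5 + 1) + 5^5 + 2  →[5↦6]→  6^(6 + 1) + 6^6 + 2 = 326594  −1 ⇒ G_4=326593
G_4=326593  [base 6] 6^(6 + 1) + 6^6 + 1  →[6↦7]→  7^(7 + 1) + 7^7 + 1 = 6588345  −1 ⇒ G_5=6588344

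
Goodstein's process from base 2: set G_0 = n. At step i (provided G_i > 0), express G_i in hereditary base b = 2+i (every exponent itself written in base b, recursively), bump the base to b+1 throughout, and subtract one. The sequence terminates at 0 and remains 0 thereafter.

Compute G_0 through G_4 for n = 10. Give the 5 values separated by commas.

10, 83, 1025, 15625, 279935

step 0: 10 = 2^(2 + 1) + 2; sub 3 for 2: 3^(3 + 1) + 3; = 84; G_1 = 84−1 = 83
step 1: 83 = 3^(3 + 1) + 2; sub 4 for 3: 4^(4 + 1) + 2; = 1026; G_2 = 1026−1 = 1025
step 2: 1025 = 4^(4 + 1) + 1; sub 5 for 4: 5^(5 + 1) + 1; = 15626; G_3 = 15626−1 = 15625
step 3: 15625 = 5^(5 + 1); sub 6 for 5: 6^(6 + 1); = 279936; G_4 = 279936−1 = 279935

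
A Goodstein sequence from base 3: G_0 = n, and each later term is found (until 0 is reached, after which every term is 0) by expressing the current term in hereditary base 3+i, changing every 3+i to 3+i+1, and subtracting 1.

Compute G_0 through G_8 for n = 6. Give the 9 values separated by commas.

[0] 6 ≡ 2·3 (base 3). Lift 4: 8. −1: 7.
[1] 7 ≡ 4 + 3 (base 4). Lift 5: 8. −1: 7.
[2] 7 ≡ 5 + 2 (base 5). Lift 6: 8. −1: 7.
[3] 7 ≡ 6 + 1 (base 6). Lift 7: 8. −1: 7.
[4] 7 ≡ 7 (base 7). Lift 8: 8. −1: 7.
[5] 7 ≡ 7 (base 8). Lift 9: 7. −1: 6.
[6] 6 ≡ 6 (base 9). Lift 10: 6. −1: 5.
[7] 5 ≡ 5 (base 10). Lift 11: 5. −1: 4.

6, 7, 7, 7, 7, 7, 6, 5, 4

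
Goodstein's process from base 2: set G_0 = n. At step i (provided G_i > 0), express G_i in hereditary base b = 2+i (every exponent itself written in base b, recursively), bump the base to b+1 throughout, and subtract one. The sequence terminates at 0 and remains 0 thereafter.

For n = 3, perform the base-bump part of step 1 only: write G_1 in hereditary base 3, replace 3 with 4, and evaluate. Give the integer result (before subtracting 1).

G_0=3  [base 2] 2 + 1  →[2↦3]→  3 + 1 = 4  −1 ⇒ G_1=3
G_1=3  [base 3] 3  →[3↦4]→  4 = 4  −1 ⇒ G_2=3

4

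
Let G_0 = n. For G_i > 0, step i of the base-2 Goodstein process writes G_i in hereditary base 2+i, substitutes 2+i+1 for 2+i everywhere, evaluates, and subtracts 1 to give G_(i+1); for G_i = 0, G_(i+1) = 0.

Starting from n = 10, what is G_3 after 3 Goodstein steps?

15625

i=0: 10 = 2^(2 + 1) + 2 (b=2); 2→3: 3^(3 + 1) + 3 = 84; 84−1 = 83
i=1: 83 = 3^(3 + 1) + 2 (b=3); 3→4: 4^(4 + 1) + 2 = 1026; 1026−1 = 1025
i=2: 1025 = 4^(4 + 1) + 1 (b=4); 4→5: 5^(5 + 1) + 1 = 15626; 15626−1 = 15625
i=3: 15625 = 5^(5 + 1) (b=5); 5→6: 6^(6 + 1) = 279936; 279936−1 = 279935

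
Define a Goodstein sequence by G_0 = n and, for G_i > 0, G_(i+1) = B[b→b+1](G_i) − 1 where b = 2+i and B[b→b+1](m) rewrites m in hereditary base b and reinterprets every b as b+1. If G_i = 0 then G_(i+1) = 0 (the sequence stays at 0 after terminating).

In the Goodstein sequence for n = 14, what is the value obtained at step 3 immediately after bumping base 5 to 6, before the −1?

326592

(0) 14|_2 = 2^(2 + 1) + 2^2 + 2 ↦ 3^(3 + 1) + 3^3 + 3|_3 = 111 ⇒ 110
(1) 110|_3 = 3^(3 + 1) + 3^3 + 2 ↦ 4^(4 + 1) + 4^4 + 2|_4 = 1282 ⇒ 1281
(2) 1281|_4 = 4^(4 + 1) + 4^4 + 1 ↦ 5^(5 + 1) + 5^5 + 1|_5 = 18751 ⇒ 18750
(3) 18750|_5 = 5^(5 + 1) + 5^5 ↦ 6^(6 + 1) + 6^6|_6 = 326592 ⇒ 326591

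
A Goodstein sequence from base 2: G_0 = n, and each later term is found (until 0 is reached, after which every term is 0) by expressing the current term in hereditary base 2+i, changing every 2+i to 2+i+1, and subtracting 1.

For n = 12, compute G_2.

1065

step 0: 12 = 2^(2 + 1) + 2^2; sub 3 for 2: 3^(3 + 1) + 3^3; = 108; G_1 = 108−1 = 107
step 1: 107 = 3^(3 + 1) + 2·3^2 + 2·3 + 2; sub 4 for 3: 4^(4 + 1) + 2·4^2 + 2·4 + 2; = 1066; G_2 = 1066−1 = 1065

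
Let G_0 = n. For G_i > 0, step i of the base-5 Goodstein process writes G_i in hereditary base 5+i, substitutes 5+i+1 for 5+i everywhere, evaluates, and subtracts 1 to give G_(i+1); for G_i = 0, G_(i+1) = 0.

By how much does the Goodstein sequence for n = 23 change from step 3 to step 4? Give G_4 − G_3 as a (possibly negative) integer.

3

G_0 = 23. HB_5(23) = 4·5 + 3. Bump = 27. G_1 = 26.
G_1 = 26. HB_6(26) = 4·6 + 2. Bump = 30. G_2 = 29.
G_2 = 29. HB_7(29) = 4·7 + 1. Bump = 33. G_3 = 32.
G_3 = 32. HB_8(32) = 4·8. Bump = 36. G_4 = 35.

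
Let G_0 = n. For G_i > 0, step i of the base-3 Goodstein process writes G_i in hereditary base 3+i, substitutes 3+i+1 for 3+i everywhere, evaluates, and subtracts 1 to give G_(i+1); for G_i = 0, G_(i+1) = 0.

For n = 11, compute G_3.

[0] 11 ≡ 3^2 + 2 (base 3). Lift 4: 18. −1: 17.
[1] 17 ≡ 4^2 + 1 (base 4). Lift 5: 26. −1: 25.
[2] 25 ≡ 5^2 (base 5). Lift 6: 36. −1: 35.
[3] 35 ≡ 5·6 + 5 (base 6). Lift 7: 40. −1: 39.

35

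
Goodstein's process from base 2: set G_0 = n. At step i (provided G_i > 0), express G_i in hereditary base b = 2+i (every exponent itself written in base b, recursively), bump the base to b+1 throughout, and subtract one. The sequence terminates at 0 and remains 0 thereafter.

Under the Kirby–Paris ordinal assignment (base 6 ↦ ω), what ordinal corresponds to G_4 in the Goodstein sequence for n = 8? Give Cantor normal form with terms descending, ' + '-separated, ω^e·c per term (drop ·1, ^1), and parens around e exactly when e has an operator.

8 —HB2→ 2^(2 + 1) —bump→ 3^(3 + 1) = 81 —(−1)→ 80
80 —HB3→ 2·3^3 + 2·3^2 + 2·3 + 2 —bump→ 2·4^4 + 2·4^2 + 2·4 + 2 = 554 —(−1)→ 553
553 —HB4→ 2·4^4 + 2·4^2 + 2·4 + 1 —bump→ 2·5^5 + 2·5^2 + 2·5 + 1 = 6311 —(−1)→ 6310
6310 —HB5→ 2·5^5 + 2·5^2 + 2·5 —bump→ 2·6^6 + 2·6^2 + 2·6 = 93396 —(−1)→ 93395
93395 —HB6→ 2·6^6 + 2·6^2 + 6 + 5 —bump→ 2·7^7 + 2·7^2 + 7 + 5 = 1647196 —(−1)→ 1647195

ω^ω·2 + ω^2·2 + ω + 5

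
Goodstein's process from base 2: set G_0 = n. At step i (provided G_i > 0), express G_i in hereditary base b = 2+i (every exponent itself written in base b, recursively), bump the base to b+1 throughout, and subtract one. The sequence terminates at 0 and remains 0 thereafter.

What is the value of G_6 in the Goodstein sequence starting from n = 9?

G_0=9  [base 2] 2^(2 + 1) + 1  →[2↦3]→  3^(3 + 1) + 1 = 82  −1 ⇒ G_1=81
G_1=81  [base 3] 3^(3 + 1)  →[3↦4]→  4^(4 + 1) = 1024  −1 ⇒ G_2=1023
G_2=1023  [base 4] 3·4^4 + 3·4^3 + 3·4^2 + 3·4 + 3  →[4↦5]→  3·5^5 + 3·5^3 + 3·5^2 + 3·5 + 3 = 9843  −1 ⇒ G_3=9842
G_3=9842  [base 5] 3·5^5 + 3·5^3 + 3·5^2 + 3·5 + 2  →[5↦6]→  3·6^6 + 3·6^3 + 3·6^2 + 3·6 + 2 = 140744  −1 ⇒ G_4=140743
G_4=140743  [base 6] 3·6^6 + 3·6^3 + 3·6^2 + 3·6 + 1  →[6↦7]→  3·7^7 + 3·7^3 + 3·7^2 + 3·7 + 1 = 2471827  −1 ⇒ G_5=2471826
G_5=2471826  [base 7] 3·7^7 + 3·7^3 + 3·7^2 + 3·7  →[7↦8]→  3·8^8 + 3·8^3 + 3·8^2 + 3·8 = 50333400  −1 ⇒ G_6=50333399

50333399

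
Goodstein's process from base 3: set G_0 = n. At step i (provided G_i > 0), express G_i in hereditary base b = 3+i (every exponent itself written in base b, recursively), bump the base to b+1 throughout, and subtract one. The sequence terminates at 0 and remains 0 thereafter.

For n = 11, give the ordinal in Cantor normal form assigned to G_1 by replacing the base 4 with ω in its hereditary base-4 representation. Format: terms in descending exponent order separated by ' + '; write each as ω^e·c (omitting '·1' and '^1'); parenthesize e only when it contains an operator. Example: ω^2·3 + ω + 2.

step 0: 11 = 3^2 + 2; sub 4 for 3: 4^2 + 2; = 18; G_1 = 18−1 = 17
step 1: 17 = 4^2 + 1; sub 5 for 4: 5^2 + 1; = 26; G_2 = 26−1 = 25

ω^2 + 1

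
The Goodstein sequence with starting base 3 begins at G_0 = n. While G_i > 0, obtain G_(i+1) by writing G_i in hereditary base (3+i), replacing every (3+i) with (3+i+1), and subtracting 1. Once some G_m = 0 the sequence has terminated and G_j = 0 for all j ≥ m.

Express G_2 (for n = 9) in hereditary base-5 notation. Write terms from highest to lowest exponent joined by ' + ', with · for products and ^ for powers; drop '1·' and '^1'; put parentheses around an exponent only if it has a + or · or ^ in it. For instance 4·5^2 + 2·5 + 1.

G_0 = 9. HB_3(9) = 3^2. Bump = 16. G_1 = 15.
G_1 = 15. HB_4(15) = 3·4 + 3. Bump = 18. G_2 = 17.
G_2 = 17. HB_5(17) = 3·5 + 2. Bump = 20. G_3 = 19.

3·5 + 2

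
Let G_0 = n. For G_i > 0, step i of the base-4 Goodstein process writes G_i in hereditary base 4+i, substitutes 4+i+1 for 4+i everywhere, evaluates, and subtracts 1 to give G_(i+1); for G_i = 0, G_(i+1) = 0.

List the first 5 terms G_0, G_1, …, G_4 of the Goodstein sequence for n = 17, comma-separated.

G_0=17  [base 4] 4^2 + 1  →[4↦5]→  5^2 + 1 = 26  −1 ⇒ G_1=25
G_1=25  [base 5] 5^2  →[5↦6]→  6^2 = 36  −1 ⇒ G_2=35
G_2=35  [base 6] 5·6 + 5  →[6↦7]→  5·7 + 5 = 40  −1 ⇒ G_3=39
G_3=39  [base 7] 5·7 + 4  →[7↦8]→  5·8 + 4 = 44  −1 ⇒ G_4=43

17, 25, 35, 39, 43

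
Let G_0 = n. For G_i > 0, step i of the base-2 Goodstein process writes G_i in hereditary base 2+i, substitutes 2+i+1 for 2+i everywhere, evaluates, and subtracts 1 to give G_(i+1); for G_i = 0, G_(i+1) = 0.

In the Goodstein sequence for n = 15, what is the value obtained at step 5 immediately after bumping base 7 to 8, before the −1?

G_0=15  [base 2] 2^(2 + 1) + 2^2 + 2 + 1  →[2↦3]→  3^(3 + 1) + 3^3 + 3 + 1 = 112  −1 ⇒ G_1=111
G_1=111  [base 3] 3^(3 + 1) + 3^3 + 3  →[3↦4]→  4^(4 + 1) + 4^4 + 4 = 1284  −1 ⇒ G_2=1283
G_2=1283  [base 4] 4^(4 + 1) + 4^4 + 3  →[4↦5]→  5^(5 + 1) + 5^5 + 3 = 18753  −1 ⇒ G_3=18752
G_3=18752  [base 5] 5^(5 + 1) + 5^5 + 2  →[5↦6]→  6^(6 + 1) + 6^6 + 2 = 326594  −1 ⇒ G_4=326593
G_4=326593  [base 6] 6^(6 + 1) + 6^6 + 1  →[6↦7]→  7^(7 + 1) + 7^7 + 1 = 6588345  −1 ⇒ G_5=6588344
G_5=6588344  [base 7] 7^(7 + 1) + 7^7  →[7↦8]→  8^(8 + 1) + 8^8 = 150994944  −1 ⇒ G_6=150994943

150994944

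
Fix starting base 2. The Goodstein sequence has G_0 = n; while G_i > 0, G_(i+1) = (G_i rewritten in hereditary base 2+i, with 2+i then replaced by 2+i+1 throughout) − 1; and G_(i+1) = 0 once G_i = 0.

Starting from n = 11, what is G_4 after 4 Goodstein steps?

G_0=11  [base 2] 2^(2 + 1) + 2 + 1  →[2↦3]→  3^(3 + 1) + 3 + 1 = 85  −1 ⇒ G_1=84
G_1=84  [base 3] 3^(3 + 1) + 3  →[3↦4]→  4^(4 + 1) + 4 = 1028  −1 ⇒ G_2=1027
G_2=1027  [base 4] 4^(4 + 1) + 3  →[4↦5]→  5^(5 + 1) + 3 = 15628  −1 ⇒ G_3=15627
G_3=15627  [base 5] 5^(5 + 1) + 2  →[5↦6]→  6^(6 + 1) + 2 = 279938  −1 ⇒ G_4=279937

279937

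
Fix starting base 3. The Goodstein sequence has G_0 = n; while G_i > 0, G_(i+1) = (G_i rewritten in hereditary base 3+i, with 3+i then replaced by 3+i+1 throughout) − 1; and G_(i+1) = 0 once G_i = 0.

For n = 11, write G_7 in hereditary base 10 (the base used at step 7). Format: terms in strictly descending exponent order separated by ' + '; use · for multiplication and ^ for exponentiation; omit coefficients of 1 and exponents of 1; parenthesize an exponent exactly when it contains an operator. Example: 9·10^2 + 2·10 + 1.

5·10 + 1

step 0: 11 = 3^2 + 2; sub 4 for 3: 4^2 + 2; = 18; G_1 = 18−1 = 17
step 1: 17 = 4^2 + 1; sub 5 for 4: 5^2 + 1; = 26; G_2 = 26−1 = 25
step 2: 25 = 5^2; sub 6 for 5: 6^2; = 36; G_3 = 36−1 = 35
step 3: 35 = 5·6 + 5; sub 7 for 6: 5·7 + 5; = 40; G_4 = 40−1 = 39
step 4: 39 = 5·7 + 4; sub 8 for 7: 5·8 + 4; = 44; G_5 = 44−1 = 43
step 5: 43 = 5·8 + 3; sub 9 for 8: 5·9 + 3; = 48; G_6 = 48−1 = 47
step 6: 47 = 5·9 + 2; sub 10 for 9: 5·10 + 2; = 52; G_7 = 52−1 = 51
step 7: 51 = 5·10 + 1; sub 11 for 10: 5·11 + 1; = 56; G_8 = 56−1 = 55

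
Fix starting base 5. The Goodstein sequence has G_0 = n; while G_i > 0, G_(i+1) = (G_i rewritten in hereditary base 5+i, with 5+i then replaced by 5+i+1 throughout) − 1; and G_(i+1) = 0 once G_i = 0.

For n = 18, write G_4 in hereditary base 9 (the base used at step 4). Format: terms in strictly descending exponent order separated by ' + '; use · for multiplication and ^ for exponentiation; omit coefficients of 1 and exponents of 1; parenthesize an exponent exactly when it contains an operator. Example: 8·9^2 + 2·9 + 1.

2·9 + 8

G_0=18  [base 5] 3·5 + 3  →[5↦6]→  3·6 + 3 = 21  −1 ⇒ G_1=20
G_1=20  [base 6] 3·6 + 2  →[6↦7]→  3·7 + 2 = 23  −1 ⇒ G_2=22
G_2=22  [base 7] 3·7 + 1  →[7↦8]→  3·8 + 1 = 25  −1 ⇒ G_3=24
G_3=24  [base 8] 3·8  →[8↦9]→  3·9 = 27  −1 ⇒ G_4=26
G_4=26  [base 9] 2·9 + 8  →[9↦10]→  2·10 + 8 = 28  −1 ⇒ G_5=27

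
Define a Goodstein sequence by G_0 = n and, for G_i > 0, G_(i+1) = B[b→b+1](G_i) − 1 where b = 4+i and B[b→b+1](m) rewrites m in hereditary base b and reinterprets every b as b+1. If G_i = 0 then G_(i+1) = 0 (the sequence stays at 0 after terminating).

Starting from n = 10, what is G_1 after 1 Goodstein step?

G_0=10  [base 4] 2·4 + 2  →[4↦5]→  2·5 + 2 = 12  −1 ⇒ G_1=11
G_1=11  [base 5] 2·5 + 1  →[5↦6]→  2·6 + 1 = 13  −1 ⇒ G_2=12

11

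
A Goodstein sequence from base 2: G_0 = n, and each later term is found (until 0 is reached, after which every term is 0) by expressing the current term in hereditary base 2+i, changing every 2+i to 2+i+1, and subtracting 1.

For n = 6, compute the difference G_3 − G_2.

step 0: 6 = 2^2 + 2; sub 3 for 2: 3^3 + 3; = 30; G_1 = 30−1 = 29
step 1: 29 = 3^3 + 2; sub 4 for 3: 4^4 + 2; = 258; G_2 = 258−1 = 257
step 2: 257 = 4^4 + 1; sub 5 for 4: 5^5 + 1; = 3126; G_3 = 3126−1 = 3125

2868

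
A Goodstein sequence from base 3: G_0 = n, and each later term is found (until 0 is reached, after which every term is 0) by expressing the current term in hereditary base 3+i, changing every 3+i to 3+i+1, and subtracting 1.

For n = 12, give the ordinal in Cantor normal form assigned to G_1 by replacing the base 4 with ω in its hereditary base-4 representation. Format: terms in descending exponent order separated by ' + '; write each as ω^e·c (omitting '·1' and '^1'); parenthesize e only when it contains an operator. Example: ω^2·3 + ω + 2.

ω^2 + 3

base 3: 12 = 3^2 + 3; at 4: 4^2 + 4 = 20; next = 19
base 4: 19 = 4^2 + 3; at 5: 5^2 + 3 = 28; next = 27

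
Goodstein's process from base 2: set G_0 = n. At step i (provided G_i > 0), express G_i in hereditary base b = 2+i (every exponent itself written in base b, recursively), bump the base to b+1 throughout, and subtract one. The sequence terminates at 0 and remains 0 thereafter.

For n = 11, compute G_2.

11 —HB2→ 2^(2 + 1) + 2 + 1 —bump→ 3^(3 + 1) + 3 + 1 = 85 —(−1)→ 84
84 —HB3→ 3^(3 + 1) + 3 —bump→ 4^(4 + 1) + 4 = 1028 —(−1)→ 1027
1027 —HB4→ 4^(4 + 1) + 3 —bump→ 5^(5 + 1) + 3 = 15628 —(−1)→ 15627

1027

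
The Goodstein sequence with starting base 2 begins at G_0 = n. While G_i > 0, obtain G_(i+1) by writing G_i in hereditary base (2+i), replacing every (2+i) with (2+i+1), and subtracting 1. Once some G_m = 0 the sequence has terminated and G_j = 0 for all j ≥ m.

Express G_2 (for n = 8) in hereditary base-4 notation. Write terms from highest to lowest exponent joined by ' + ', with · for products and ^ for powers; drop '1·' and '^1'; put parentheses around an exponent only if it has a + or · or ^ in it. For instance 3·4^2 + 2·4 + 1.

2·4^4 + 2·4^2 + 2·4 + 1

step 0: 8 = 2^(2 + 1); sub 3 for 2: 3^(3 + 1); = 81; G_1 = 81−1 = 80
step 1: 80 = 2·3^3 + 2·3^2 + 2·3 + 2; sub 4 for 3: 2·4^4 + 2·4^2 + 2·4 + 2; = 554; G_2 = 554−1 = 553
step 2: 553 = 2·4^4 + 2·4^2 + 2·4 + 1; sub 5 for 4: 2·5^5 + 2·5^2 + 2·5 + 1; = 6311; G_3 = 6311−1 = 6310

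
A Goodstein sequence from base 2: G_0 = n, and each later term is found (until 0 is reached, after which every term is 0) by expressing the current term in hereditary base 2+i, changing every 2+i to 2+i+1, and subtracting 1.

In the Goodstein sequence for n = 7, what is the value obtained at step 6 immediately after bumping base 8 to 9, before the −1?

base 2: 7 = 2^2 + 2 + 1; at 3: 3^3 + 3 + 1 = 31; next = 30
base 3: 30 = 3^3 + 3; at 4: 4^4 + 4 = 260; next = 259
base 4: 259 = 4^4 + 3; at 5: 5^5 + 3 = 3128; next = 3127
base 5: 3127 = 5^5 + 2; at 6: 6^6 + 2 = 46658; next = 46657
base 6: 46657 = 6^6 + 1; at 7: 7^7 + 1 = 823544; next = 823543
base 7: 823543 = 7^7; at 8: 8^8 = 16777216; next = 16777215
base 8: 16777215 = 7·8^7 + 7·8^6 + 7·8^5 + 7·8^4 + 7·8^3 + 7·8^2 + 7·8 + 7; at 9: 7·9^7 + 7·9^6 + 7·9^5 + 7·9^4 + 7·9^3 + 7·9^2 + 7·9 + 7 = 37665880; next = 37665879

37665880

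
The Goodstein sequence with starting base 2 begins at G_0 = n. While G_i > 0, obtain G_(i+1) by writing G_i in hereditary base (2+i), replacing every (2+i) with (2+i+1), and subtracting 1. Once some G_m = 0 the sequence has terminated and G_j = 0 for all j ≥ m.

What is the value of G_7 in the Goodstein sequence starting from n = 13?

3486786855

base 2: 13 = 2^(2 + 1) + 2^2 + 1; at 3: 3^(3 + 1) + 3^3 + 1 = 109; next = 108
base 3: 108 = 3^(3 + 1) + 3^3; at 4: 4^(4 + 1) + 4^4 = 1280; next = 1279
base 4: 1279 = 4^(4 + 1) + 3·4^3 + 3·4^2 + 3·4 + 3; at 5: 5^(5 + 1) + 3·5^3 + 3·5^2 + 3·5 + 3 = 16093; next = 16092
base 5: 16092 = 5^(5 + 1) + 3·5^3 + 3·5^2 + 3·5 + 2; at 6: 6^(6 + 1) + 3·6^3 + 3·6^2 + 3·6 + 2 = 280712; next = 280711
base 6: 280711 = 6^(6 + 1) + 3·6^3 + 3·6^2 + 3·6 + 1; at 7: 7^(7 + 1) + 3·7^3 + 3·7^2 + 3·7 + 1 = 5765999; next = 5765998
base 7: 5765998 = 7^(7 + 1) + 3·7^3 + 3·7^2 + 3·7; at 8: 8^(8 + 1) + 3·8^3 + 3·8^2 + 3·8 = 134219480; next = 134219479
base 8: 134219479 = 8^(8 + 1) + 3·8^3 + 3·8^2 + 2·8 + 7; at 9: 9^(9 + 1) + 3·9^3 + 3·9^2 + 2·9 + 7 = 3486786856; next = 3486786855
base 9: 3486786855 = 9^(9 + 1) + 3·9^3 + 3·9^2 + 2·9 + 6; at 10: 10^(10 + 1) + 3·10^3 + 3·10^2 + 2·10 + 6 = 100000003326; next = 100000003325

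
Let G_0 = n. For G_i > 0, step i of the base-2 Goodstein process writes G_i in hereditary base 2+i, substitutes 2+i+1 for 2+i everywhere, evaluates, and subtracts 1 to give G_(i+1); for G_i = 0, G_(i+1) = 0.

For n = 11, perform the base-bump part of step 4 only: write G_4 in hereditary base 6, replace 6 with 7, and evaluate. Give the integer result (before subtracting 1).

5764802

G_0 = 11. HB_2(11) = 2^(2 + 1) + 2 + 1. Bump = 85. G_1 = 84.
G_1 = 84. HB_3(84) = 3^(3 + 1) + 3. Bump = 1028. G_2 = 1027.
G_2 = 1027. HB_4(1027) = 4^(4 + 1) + 3. Bump = 15628. G_3 = 15627.
G_3 = 15627. HB_5(15627) = 5^(5 + 1) + 2. Bump = 279938. G_4 = 279937.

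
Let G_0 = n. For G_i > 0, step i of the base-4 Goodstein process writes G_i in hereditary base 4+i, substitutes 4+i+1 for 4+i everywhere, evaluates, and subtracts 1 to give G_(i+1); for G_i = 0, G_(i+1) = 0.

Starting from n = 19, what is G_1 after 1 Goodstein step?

19 —HB4→ 4^2 + 3 —bump→ 5^2 + 3 = 28 —(−1)→ 27
27 —HB5→ 5^2 + 2 —bump→ 6^2 + 2 = 38 —(−1)→ 37

27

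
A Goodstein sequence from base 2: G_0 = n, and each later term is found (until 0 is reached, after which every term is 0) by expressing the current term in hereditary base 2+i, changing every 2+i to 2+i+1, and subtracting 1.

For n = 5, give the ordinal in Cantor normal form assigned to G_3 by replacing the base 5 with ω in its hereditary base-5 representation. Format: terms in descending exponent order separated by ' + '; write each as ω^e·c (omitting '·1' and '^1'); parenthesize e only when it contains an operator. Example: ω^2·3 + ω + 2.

[0] 5 ≡ 2^2 + 1 (base 2). Lift 3: 28. −1: 27.
[1] 27 ≡ 3^3 (base 3). Lift 4: 256. −1: 255.
[2] 255 ≡ 3·4^3 + 3·4^2 + 3·4 + 3 (base 4). Lift 5: 468. −1: 467.
[3] 467 ≡ 3·5^3 + 3·5^2 + 3·5 + 2 (base 5). Lift 6: 776. −1: 775.

ω^3·3 + ω^2·3 + ω·3 + 2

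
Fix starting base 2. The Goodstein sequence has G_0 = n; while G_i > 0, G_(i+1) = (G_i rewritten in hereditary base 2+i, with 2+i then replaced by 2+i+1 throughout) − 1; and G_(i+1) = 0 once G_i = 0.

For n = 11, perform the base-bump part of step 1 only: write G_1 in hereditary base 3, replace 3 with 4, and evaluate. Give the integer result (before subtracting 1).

1028

[0] 11 ≡ 2^(2 + 1) + 2 + 1 (base 2). Lift 3: 85. −1: 84.
[1] 84 ≡ 3^(3 + 1) + 3 (base 3). Lift 4: 1028. −1: 1027.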